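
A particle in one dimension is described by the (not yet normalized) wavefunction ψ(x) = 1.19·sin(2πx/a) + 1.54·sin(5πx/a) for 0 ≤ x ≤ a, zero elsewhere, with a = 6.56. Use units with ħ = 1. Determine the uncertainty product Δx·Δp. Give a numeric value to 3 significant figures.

Δx = √(⟨x²⟩−⟨x⟩²), Δp = √(⟨p²⟩−⟨p⟩²).
On 0 ≤ x ≤ a (j ≠ l): ∫sin²(jπx/a) dx = a/2, ∫sin(jπx/a)·sin(lπx/a) dx = 0; diagonal moments ∫x·sin²(jπx/a) dx = a²/4, ∫x²·sin²(jπx/a) dx = a³·(1/6 − 1/(4j²π²)); cross terms ∫x·sin(jπx/a)·sin(lπx/a) dx = 0 for j + l even and −4jla²/(π²(j² − l²)²) for j + l odd, ∫x²·sin(jπx/a)·sin(lπx/a) dx = (−1)^(j+l)·4jla³/(π²(j² − l²)²); higher powers the same way via product-to-sum and parts. d²/dx² sin(jπx/a) = −(jπ/a)²·sin(jπx/a); on 0 ≤ x ≤ a, ∫sin²(jπx/a) dx = a/2 and ∫sin(jπx/a)·sin(lπx/a) dx = 0 for j ≠ l, so only diagonal terms survive in ∫|ψ|² and ∫ψ·ψ″; ∫ψ·ψ′ dx = [ψ²/2] between the walls = 0.
Normalization: ∫|ψ|² dx = 12.424.
⟨x⟩ = 3.1633, ⟨x²⟩ = 13.321 ⇒ Δx = 1.8205.
⟨p⟩ = 0.0000, ⟨p²⟩ = 3.9330 ⇒ Δp = 1.9832.
Δx·Δp = 3.6103.

3.61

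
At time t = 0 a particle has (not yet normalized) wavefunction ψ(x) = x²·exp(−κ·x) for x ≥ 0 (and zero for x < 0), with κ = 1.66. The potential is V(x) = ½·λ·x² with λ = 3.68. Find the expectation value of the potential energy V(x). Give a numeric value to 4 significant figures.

⟨V⟩ = ∫ V(x)·|ψ|² dx / ∫|ψ|² dx.
Every integrand reduces to terms xʲ·e^(−2κx) on [0, ∞); use ∫₀^∞ xʲ·e^(−2κx) dx = j!/(2κ)^(j+1).
State is unnormalized: ∫|ψ|² dx = 0.059501, and ∫ψ*·V(x)·ψ dx = 0.29798, so ⟨V⟩ = 0.29798 / 0.059501.
⟨V⟩ = 5.0080.

5.008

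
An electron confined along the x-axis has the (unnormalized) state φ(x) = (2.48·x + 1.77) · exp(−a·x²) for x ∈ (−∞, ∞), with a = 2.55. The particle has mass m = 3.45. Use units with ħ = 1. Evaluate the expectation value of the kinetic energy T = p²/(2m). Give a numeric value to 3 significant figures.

0.489

T = −(ħ²/2m) d²/dx², so ⟨T⟩ = −(ħ²/2m) ∫ φ*·φ'' dx / ∫|φ|² dx; with m = 3.45.
Expand each integrand as polynomial × e^(−2ax²) and use ∫x^(2j)·e^(−2ax²) dx = (2j−1)!!/(4a)^j · √(π/(2a)), odd powers → 0; here √(π/(2a)) = 0.78486. Differentiate with the product rule, d/dx e^(−ax²) = −2ax·e^(−ax²).
State is unnormalized: ∫|φ|² dx = 2.9321, and ∫φ*·(−ħ²/2m · φ'') dx = 1.4334, so ⟨T⟩ = 1.4334 / 2.9321.
⟨T⟩ = 0.48886.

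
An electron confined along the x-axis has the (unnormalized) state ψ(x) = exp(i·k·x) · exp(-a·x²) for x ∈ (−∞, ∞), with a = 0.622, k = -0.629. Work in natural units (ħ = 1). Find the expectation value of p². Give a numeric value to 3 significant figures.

p² ψ = −ħ² d²ψ/dx²; ⟨p²⟩ = −ħ² ∫ ψ*·ψ'' dx / ∫|ψ|² dx.
Gaussian moments: ∫x^(2j)·e^(−2ax²) dx = (2j−1)!!/(4a)^j · √(π/(2a)), odd powers integrate to 0; here √(π/(2a)) = 1.5891. Derivatives: ψ′ = (ik − 2ax)·ψ, ψ″ = ((ik − 2ax)² − 2a)·ψ; the odd-in-x pieces drop out.
State is unnormalized: ∫|ψ|² dx = 1.5891, and ∫ψ*·(−ħ² ψ'') dx = 1.6172, so ⟨p²⟩ = 1.6172 / 1.5891.
⟨p²⟩ = 1.0176.

1.02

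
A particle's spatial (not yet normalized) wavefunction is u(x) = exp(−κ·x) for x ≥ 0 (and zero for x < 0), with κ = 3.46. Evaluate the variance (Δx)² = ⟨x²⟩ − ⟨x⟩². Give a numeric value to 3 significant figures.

Compute ⟨x⟩ and ⟨x²⟩ separately, then (Δx)² = ⟨x²⟩ − ⟨x⟩².
Every integrand reduces to terms xʲ·e^(−2κx) on [0, ∞); use ∫₀^∞ xʲ·e^(−2κx) dx = j!/(2κ)^(j+1).
Normalization: ∫|u|² dx = 0.14451.
⟨x⟩ = 0.14451 and ⟨x²⟩ = 0.041766.
(Δx)² = 0.041766 − (0.14451)² = 0.020883.

0.0209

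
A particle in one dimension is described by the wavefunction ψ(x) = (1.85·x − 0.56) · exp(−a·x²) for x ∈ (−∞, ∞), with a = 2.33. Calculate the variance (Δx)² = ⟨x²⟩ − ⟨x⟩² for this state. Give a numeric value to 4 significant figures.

Compute ⟨x⟩ and ⟨x²⟩ separately, then (Δx)² = ⟨x²⟩ − ⟨x⟩².
Expand each integrand as polynomial × e^(−2ax²) and use ∫x^(2j)·e^(−2ax²) dx = (2j−1)!!/(4a)^j · √(π/(2a)), odd powers → 0; here √(π/(2a)) = 0.82107.
Normalization: ∫|ψ|² dx = 0.55900.
⟨x⟩ = -0.32654 and ⟨x²⟩ = 0.22304.
(Δx)² = 0.22304 − (-0.32654)² = 0.11641.

0.1164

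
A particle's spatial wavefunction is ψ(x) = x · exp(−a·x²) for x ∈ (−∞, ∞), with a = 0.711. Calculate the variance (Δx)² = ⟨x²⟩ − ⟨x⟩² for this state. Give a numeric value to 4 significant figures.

Compute ⟨x⟩ and ⟨x²⟩ separately, then (Δx)² = ⟨x²⟩ − ⟨x⟩².
Expand each integrand as polynomial × e^(−2ax²) and use ∫x^(2j)·e^(−2ax²) dx = (2j−1)!!/(4a)^j · √(π/(2a)), odd powers → 0; here √(π/(2a)) = 1.4864.
Normalization: ∫|ψ|² dx = 0.52263.
⟨x⟩ = 0.0000 and ⟨x²⟩ = 1.0549.
(Δx)² = 1.0549 − (0.0000)² = 1.0549.

1.055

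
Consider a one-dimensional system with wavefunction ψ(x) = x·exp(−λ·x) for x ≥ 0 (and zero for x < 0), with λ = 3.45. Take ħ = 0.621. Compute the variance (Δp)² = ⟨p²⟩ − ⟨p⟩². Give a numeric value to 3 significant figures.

4.59

Compute ⟨p⟩ and ⟨p²⟩ separately; (Δp)² = ⟨p²⟩ − ⟨p⟩².
Differentiate x·exp(−λ·x) with the product rule; every integrand then reduces to terms xʲ·e^(−2λx) on [0, ∞), with ∫₀^∞ xʲ·e^(−2λx) dx = j!/(2λ)^(j+1).
Normalization: ∫|ψ|² dx = 0.0060881.
⟨p⟩ = 0.0000 and ⟨p²⟩ = 4.5901.
(Δp)² = 4.5901 − (0.0000)² = 4.5901.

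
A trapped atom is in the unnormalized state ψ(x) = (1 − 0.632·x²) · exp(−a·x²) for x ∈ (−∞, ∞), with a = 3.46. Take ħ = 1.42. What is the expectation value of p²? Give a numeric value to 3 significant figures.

p² ψ = −ħ² d²ψ/dx²; ⟨p²⟩ = −ħ² ∫ ψ*·ψ'' dx / ∫|ψ|² dx.
Expand each integrand as polynomial × e^(−2ax²) and use ∫x^(2j)·e^(−2ax²) dx = (2j−1)!!/(4a)^j · √(π/(2a)), odd powers → 0; here √(π/(2a)) = 0.67379. Differentiate with the product rule, d/dx e^(−ax²) = −2ax·e^(−ax²).
State is unnormalized: ∫|ψ|² dx = 0.61646, and ∫ψ*·(−ħ² ψ'') dx = 5.1988, so ⟨p²⟩ = 5.1988 / 0.61646.
⟨p²⟩ = 8.4332.

8.43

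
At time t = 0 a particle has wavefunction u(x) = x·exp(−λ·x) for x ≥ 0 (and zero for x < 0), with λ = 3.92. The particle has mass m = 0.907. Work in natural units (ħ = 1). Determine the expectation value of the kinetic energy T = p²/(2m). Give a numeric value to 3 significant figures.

T = −(ħ²/2m) d²/dx², so ⟨T⟩ = −(ħ²/2m) ∫ u*·u'' dx / ∫|u|² dx; with m = 0.907.
Differentiate x·exp(−λ·x) with the product rule; every integrand then reduces to terms xʲ·e^(−2λx) on [0, ∞), with ∫₀^∞ xʲ·e^(−2λx) dx = j!/(2λ)^(j+1).
State is unnormalized: ∫|u|² dx = 0.0041503, and ∫u*·(−ħ²/2m · u'') dx = 0.035157, so ⟨T⟩ = 0.035157 / 0.0041503.
⟨T⟩ = 8.4710.

8.47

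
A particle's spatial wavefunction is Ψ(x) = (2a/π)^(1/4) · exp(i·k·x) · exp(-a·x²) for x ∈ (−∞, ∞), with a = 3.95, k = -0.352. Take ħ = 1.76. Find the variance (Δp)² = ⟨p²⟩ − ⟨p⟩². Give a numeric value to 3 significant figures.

Compute ⟨p⟩ and ⟨p²⟩ separately; (Δp)² = ⟨p²⟩ − ⟨p⟩².
Gaussian moments: ∫x^(2j)·e^(−2ax²) dx = (2j−1)!!/(4a)^j · √(π/(2a)), odd powers integrate to 0; here √(π/(2a)) = 0.63061. Derivatives: Ψ′ = (ik − 2ax)·Ψ, Ψ″ = ((ik − 2ax)² − 2a)·Ψ; the odd-in-x pieces drop out.
⟨p⟩ = -0.61952 and ⟨p²⟩ = 12.619.
(Δp)² = 12.619 − (-0.61952)² = 12.236.

12.2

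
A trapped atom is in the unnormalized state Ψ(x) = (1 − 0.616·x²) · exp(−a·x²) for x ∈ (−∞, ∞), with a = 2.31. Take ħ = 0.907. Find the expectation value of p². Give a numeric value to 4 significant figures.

p² Ψ = −ħ² d²Ψ/dx²; ⟨p²⟩ = −ħ² ∫ Ψ*·Ψ'' dx / ∫|Ψ|² dx.
Expand each integrand as polynomial × e^(−2ax²) and use ∫x^(2j)·e^(−2ax²) dx = (2j−1)!!/(4a)^j · √(π/(2a)), odd powers → 0; here √(π/(2a)) = 0.82462. Differentiate with the product rule, d/dx e^(−ax²) = −2ax·e^(−ax²).
State is unnormalized: ∫|Ψ|² dx = 0.72567, and ∫Ψ*·(−ħ² Ψ'') dx = 1.8247, so ⟨p²⟩ = 1.8247 / 0.72567.
⟨p²⟩ = 2.5146.

2.515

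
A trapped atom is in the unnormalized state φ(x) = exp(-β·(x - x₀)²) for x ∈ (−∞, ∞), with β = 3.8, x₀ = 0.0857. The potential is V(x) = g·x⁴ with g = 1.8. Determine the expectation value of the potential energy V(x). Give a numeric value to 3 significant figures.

0.0287

⟨V⟩ = ∫ V(x)·|φ|² dx / ∫|φ|² dx.
Gaussian moments (u = x − x₀): ∫u^(2j)·e^(−2βu²) du = (2j−1)!!/(4β)^j · √(π/(2β)), odd powers integrate to 0; here √(π/(2β)) = 0.64294.
State is unnormalized: ∫|φ|² dx = 0.64294, and ∫φ*·V(x)·φ dx = 0.018445, so ⟨V⟩ = 0.018445 / 0.64294.
⟨V⟩ = 0.028688.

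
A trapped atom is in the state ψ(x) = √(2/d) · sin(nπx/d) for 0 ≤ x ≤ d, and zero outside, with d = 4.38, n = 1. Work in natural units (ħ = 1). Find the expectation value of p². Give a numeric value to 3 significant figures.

0.514

p² ψ = −ħ² d²ψ/dx²; ⟨p²⟩ = −ħ² ∫ ψ*·ψ'' dx.
d/dx sin(nπx/d) = (nπ/d)·cos(nπx/d) and d²/dx² sin(nπx/d) = −(nπ/d)²·sin(nπx/d); on 0 ≤ x ≤ d, ∫sin²(nπx/d) dx = d/2 and ∫sin(nπx/d)·cos(nπx/d) dx = 0.
⟨p²⟩ = 0.51446.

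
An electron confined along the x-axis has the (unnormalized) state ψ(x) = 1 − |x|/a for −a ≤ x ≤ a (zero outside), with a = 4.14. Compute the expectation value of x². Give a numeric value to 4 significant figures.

⟨x²⟩ = ∫ x²·|ψ|² dx / ∫|ψ|² dx (integrals over the domain).
ψ is even, so ∫ over [−a, a] = 2∫₀ᵃ with ψ = 1 − x/a there: ∫₀ᵃ (1 − x/a)² dx = a/3, ∫₀ᵃ x²(1 − x/a)² dx = a³/30, ∫₀ᵃ x⁴(1 − x/a)² dx = a⁵/105.
State is unnormalized: ∫|ψ|² dx = 2.7600, and ∫ψ*·x²·ψ dx = 4.7305, so ⟨x²⟩ = 4.7305 / 2.7600.
⟨x²⟩ = 1.7140.

1.714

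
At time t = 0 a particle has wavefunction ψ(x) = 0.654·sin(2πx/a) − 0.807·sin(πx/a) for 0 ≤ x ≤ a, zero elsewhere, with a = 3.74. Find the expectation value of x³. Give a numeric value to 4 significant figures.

⟨x³⟩ = ∫ x³·|ψ|² dx / ∫|ψ|² dx (integrals over the domain).
On 0 ≤ x ≤ a (j ≠ l): ∫sin²(jπx/a) dx = a/2, ∫sin(jπx/a)·sin(lπx/a) dx = 0; diagonal moments ∫x·sin²(jπx/a) dx = a²/4, ∫x²·sin²(jπx/a) dx = a³·(1/6 − 1/(4j²π²)); cross terms ∫x·sin(jπx/a)·sin(lπx/a) dx = 0 for j + l even and −4jla²/(π²(j² − l²)²) for j + l odd, ∫x²·sin(jπx/a)·sin(lπx/a) dx = (−1)^(j+l)·4jla³/(π²(j² − l²)²); higher powers the same way via product-to-sum and parts.
State is unnormalized: ∫|ψ|² dx = 2.0177, and ∫ψ*·x³·ψ dx = 36.088, so ⟨x³⟩ = 36.088 / 2.0177.
⟨x³⟩ = 17.886.

17.89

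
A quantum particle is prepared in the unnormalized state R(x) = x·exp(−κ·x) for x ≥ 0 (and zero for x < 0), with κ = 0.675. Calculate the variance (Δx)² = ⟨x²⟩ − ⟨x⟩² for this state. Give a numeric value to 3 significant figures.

1.65

Compute ⟨x⟩ and ⟨x²⟩ separately, then (Δx)² = ⟨x²⟩ − ⟨x⟩².
Every integrand reduces to terms xʲ·e^(−2κx) on [0, ∞); use ∫₀^∞ xʲ·e^(−2κx) dx = j!/(2κ)^(j+1).
Normalization: ∫|R|² dx = 0.81288.
⟨x⟩ = 2.2222 and ⟨x²⟩ = 6.5844.
(Δx)² = 6.5844 − (2.2222)² = 1.6461.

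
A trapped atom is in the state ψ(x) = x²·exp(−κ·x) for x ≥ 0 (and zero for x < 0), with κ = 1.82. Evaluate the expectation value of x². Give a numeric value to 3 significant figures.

⟨x²⟩ = ∫ x²·|ψ|² dx / ∫|ψ|² dx (integrals over the domain).
Every integrand reduces to terms xʲ·e^(−2κx) on [0, ∞); use ∫₀^∞ xʲ·e^(−2κx) dx = j!/(2κ)^(j+1).
State is unnormalized: ∫|ψ|² dx = 0.037558, and ∫ψ*·x²·ψ dx = 0.085040, so ⟨x²⟩ = 0.085040 / 0.037558.
⟨x²⟩ = 2.2642.

2.26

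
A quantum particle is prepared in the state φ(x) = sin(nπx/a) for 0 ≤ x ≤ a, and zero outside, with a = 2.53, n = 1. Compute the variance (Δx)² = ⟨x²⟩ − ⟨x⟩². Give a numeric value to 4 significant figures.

0.2091

Compute ⟨x⟩ and ⟨x²⟩ separately, then (Δx)² = ⟨x²⟩ − ⟨x⟩².
With sin²θ = (1 − cos2θ)/2 on 0 ≤ x ≤ a: ∫sin²(nπx/a) dx = a/2, ∫x·sin²(nπx/a) dx = a²/4, ∫x²·sin²(nπx/a) dx = a³·(1/6 − 1/(4n²π²)); higher powers xᵏ the same way, integrating xᵏ·cos(2nπx/a) by parts.
Normalization: ∫|φ|² dx = 1.2650.
⟨x⟩ = 1.2650 and ⟨x²⟩ = 1.8094.
(Δx)² = 1.8094 − (1.2650)² = 0.20913.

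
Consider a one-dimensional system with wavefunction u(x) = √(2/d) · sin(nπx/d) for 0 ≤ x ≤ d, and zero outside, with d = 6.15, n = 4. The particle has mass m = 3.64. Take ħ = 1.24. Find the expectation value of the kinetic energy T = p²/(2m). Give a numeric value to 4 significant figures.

T = −(ħ²/2m) d²/dx², so ⟨T⟩ = −(ħ²/2m) ∫ u*·u'' dx; with m = 3.64.
d/dx sin(nπx/d) = (nπ/d)·cos(nπx/d) and d²/dx² sin(nπx/d) = −(nπ/d)²·sin(nπx/d); on 0 ≤ x ≤ d, ∫sin²(nπx/d) dx = d/2 and ∫sin(nπx/d)·cos(nπx/d) dx = 0.
⟨T⟩ = 0.88182.

0.8818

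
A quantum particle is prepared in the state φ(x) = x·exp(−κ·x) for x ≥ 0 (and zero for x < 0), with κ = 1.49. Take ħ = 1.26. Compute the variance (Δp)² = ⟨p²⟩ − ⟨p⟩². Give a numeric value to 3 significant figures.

3.52

Compute ⟨p⟩ and ⟨p²⟩ separately; (Δp)² = ⟨p²⟩ − ⟨p⟩².
Differentiate x·exp(−κ·x) with the product rule; every integrand then reduces to terms xʲ·e^(−2κx) on [0, ∞), with ∫₀^∞ xʲ·e^(−2κx) dx = j!/(2κ)^(j+1).
Normalization: ∫|φ|² dx = 0.075576.
⟨p⟩ = 0.0000 and ⟨p²⟩ = 3.5246.
(Δp)² = 3.5246 − (0.0000)² = 3.5246.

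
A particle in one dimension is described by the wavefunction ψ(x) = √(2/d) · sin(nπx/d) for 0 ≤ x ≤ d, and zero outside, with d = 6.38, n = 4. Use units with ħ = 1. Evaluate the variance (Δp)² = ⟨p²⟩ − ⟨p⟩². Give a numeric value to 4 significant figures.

Compute ⟨p⟩ and ⟨p²⟩ separately; (Δp)² = ⟨p²⟩ − ⟨p⟩².
d/dx sin(nπx/d) = (nπ/d)·cos(nπx/d) and d²/dx² sin(nπx/d) = −(nπ/d)²·sin(nπx/d); on 0 ≤ x ≤ d, ∫sin²(nπx/d) dx = d/2 and ∫sin(nπx/d)·cos(nπx/d) dx = 0.
⟨p⟩ = 0.0000 and ⟨p²⟩ = 3.8795.
(Δp)² = 3.8795 − (0.0000)² = 3.8795.

3.880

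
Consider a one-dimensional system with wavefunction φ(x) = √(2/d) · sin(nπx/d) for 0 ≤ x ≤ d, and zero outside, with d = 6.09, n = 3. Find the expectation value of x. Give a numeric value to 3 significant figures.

⟨x⟩ = ∫ x·|φ|² dx (integrals over the domain).
With sin²θ = (1 − cos2θ)/2 on 0 ≤ x ≤ d: ∫sin²(nπx/d) dx = d/2, ∫x·sin²(nπx/d) dx = d²/4, ∫x²·sin²(nπx/d) dx = d³·(1/6 − 1/(4n²π²)); higher powers xᵏ the same way, integrating xᵏ·cos(2nπx/d) by parts.
⟨x⟩ = 3.0450.

3.05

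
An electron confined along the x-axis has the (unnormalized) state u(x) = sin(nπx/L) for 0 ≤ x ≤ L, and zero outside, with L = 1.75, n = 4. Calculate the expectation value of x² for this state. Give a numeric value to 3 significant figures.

1.01

⟨x²⟩ = ∫ x²·|u|² dx / ∫|u|² dx (integrals over the domain).
With sin²θ = (1 − cos2θ)/2 on 0 ≤ x ≤ L: ∫sin²(nπx/L) dx = L/2, ∫x·sin²(nπx/L) dx = L²/4, ∫x²·sin²(nπx/L) dx = L³·(1/6 − 1/(4n²π²)); higher powers xᵏ the same way, integrating xᵏ·cos(2nπx/L) by parts.
State is unnormalized: ∫|u|² dx = 0.87500, and ∫u*·x²·u dx = 0.88474, so ⟨x²⟩ = 0.88474 / 0.87500.
⟨x²⟩ = 1.0111.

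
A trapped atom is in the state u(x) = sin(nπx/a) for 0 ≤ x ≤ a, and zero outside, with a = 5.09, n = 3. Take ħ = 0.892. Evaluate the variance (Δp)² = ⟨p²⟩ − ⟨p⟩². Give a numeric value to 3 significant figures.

Compute ⟨p⟩ and ⟨p²⟩ separately; (Δp)² = ⟨p²⟩ − ⟨p⟩².
d/dx sin(nπx/a) = (nπ/a)·cos(nπx/a) and d²/dx² sin(nπx/a) = −(nπ/a)²·sin(nπx/a); on 0 ≤ x ≤ a, ∫sin²(nπx/a) dx = a/2 and ∫sin(nπx/a)·cos(nπx/a) dx = 0.
Normalization: ∫|u|² dx = 2.5450.
⟨p⟩ = 0.0000 and ⟨p²⟩ = 2.7279.
(Δp)² = 2.7279 − (0.0000)² = 2.7279.

2.73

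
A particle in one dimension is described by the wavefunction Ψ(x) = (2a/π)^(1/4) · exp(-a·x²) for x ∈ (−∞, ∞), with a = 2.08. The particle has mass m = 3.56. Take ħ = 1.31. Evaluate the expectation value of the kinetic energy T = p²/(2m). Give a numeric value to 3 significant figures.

0.501

T = −(ħ²/2m) d²/dx², so ⟨T⟩ = −(ħ²/2m) ∫ Ψ*·Ψ'' dx; with m = 3.56.
Gaussian moments: ∫x^(2j)·e^(−2ax²) dx = (2j−1)!!/(4a)^j · √(π/(2a)), odd powers integrate to 0; here √(π/(2a)) = 0.86902. Derivatives: d/dx e^(−ax²) = −2ax·e^(−ax²), d²/dx² e^(−ax²) = (4a²x² − 2a)·e^(−ax²).
⟨T⟩ = 0.50133.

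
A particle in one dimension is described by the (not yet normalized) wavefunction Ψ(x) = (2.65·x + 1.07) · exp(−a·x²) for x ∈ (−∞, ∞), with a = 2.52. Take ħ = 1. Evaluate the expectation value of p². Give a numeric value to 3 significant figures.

4.43

p² Ψ = −ħ² d²Ψ/dx²; ⟨p²⟩ = −ħ² ∫ Ψ*·Ψ'' dx / ∫|Ψ|² dx.
Expand each integrand as polynomial × e^(−2ax²) and use ∫x^(2j)·e^(−2ax²) dx = (2j−1)!!/(4a)^j · √(π/(2a)), odd powers → 0; here √(π/(2a)) = 0.78951. Differentiate with the product rule, d/dx e^(−ax²) = −2ax·e^(−ax²).
State is unnormalized: ∫|Ψ|² dx = 1.4539, and ∫Ψ*·(−ħ² Ψ'') dx = 6.4361, so ⟨p²⟩ = 6.4361 / 1.4539.
⟨p²⟩ = 4.4267.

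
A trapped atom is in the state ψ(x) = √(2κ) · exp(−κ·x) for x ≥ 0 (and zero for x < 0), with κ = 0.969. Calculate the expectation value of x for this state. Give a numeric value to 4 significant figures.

0.5160

⟨x⟩ = ∫ x·|ψ|² dx (integrals over the domain).
Every integrand reduces to terms xʲ·e^(−2κx) on [0, ∞); use ∫₀^∞ xʲ·e^(−2κx) dx = j!/(2κ)^(j+1).
⟨x⟩ = 0.51600.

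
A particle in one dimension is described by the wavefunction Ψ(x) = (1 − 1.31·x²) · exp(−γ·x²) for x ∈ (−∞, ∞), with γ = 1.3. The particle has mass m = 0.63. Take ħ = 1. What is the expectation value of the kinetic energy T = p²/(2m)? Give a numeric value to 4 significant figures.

2.928

T = −(ħ²/2m) d²/dx², so ⟨T⟩ = −(ħ²/2m) ∫ Ψ*·Ψ'' dx / ∫|Ψ|² dx; with m = 0.63.
Expand each integrand as polynomial × e^(−2γx²) and use ∫x^(2j)·e^(−2γx²) dx = (2j−1)!!/(4γ)^j · √(π/(2γ)), odd powers → 0; here √(π/(2γ)) = 1.0992. Differentiate with the product rule, d/dx e^(−γx²) = −2γx·e^(−γx²).
State is unnormalized: ∫|Ψ|² dx = 0.75468, and ∫Ψ*·(−ħ²/2m · Ψ'') dx = 2.2094, so ⟨T⟩ = 2.2094 / 0.75468.
⟨T⟩ = 2.9276.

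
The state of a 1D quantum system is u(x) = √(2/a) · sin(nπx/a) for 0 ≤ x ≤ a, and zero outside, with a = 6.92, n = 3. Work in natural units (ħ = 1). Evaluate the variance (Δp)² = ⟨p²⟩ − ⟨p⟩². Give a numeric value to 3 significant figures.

Compute ⟨p⟩ and ⟨p²⟩ separately; (Δp)² = ⟨p²⟩ − ⟨p⟩².
d/dx sin(nπx/a) = (nπ/a)·cos(nπx/a) and d²/dx² sin(nπx/a) = −(nπ/a)²·sin(nπx/a); on 0 ≤ x ≤ a, ∫sin²(nπx/a) dx = a/2 and ∫sin(nπx/a)·cos(nπx/a) dx = 0.
⟨p⟩ = 0.0000 and ⟨p²⟩ = 1.8549.
(Δp)² = 1.8549 − (0.0000)² = 1.8549.

1.85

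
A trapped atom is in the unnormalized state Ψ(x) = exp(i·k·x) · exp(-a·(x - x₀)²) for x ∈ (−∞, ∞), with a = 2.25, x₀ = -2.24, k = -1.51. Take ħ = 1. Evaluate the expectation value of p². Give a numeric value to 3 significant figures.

4.53

p² Ψ = −ħ² d²Ψ/dx²; ⟨p²⟩ = −ħ² ∫ Ψ*·Ψ'' dx / ∫|Ψ|² dx.
Gaussian moments (u = x − x₀): ∫u^(2j)·e^(−2au²) du = (2j−1)!!/(4a)^j · √(π/(2a)), odd powers integrate to 0; here √(π/(2a)) = 0.83554. Derivatives: Ψ′ = (ik − 2au)·Ψ, Ψ″ = ((ik − 2au)² − 2a)·Ψ; the odd-in-u pieces drop out.
State is unnormalized: ∫|Ψ|² dx = 0.83554, and ∫Ψ*·(−ħ² Ψ'') dx = 3.7851, so ⟨p²⟩ = 3.7851 / 0.83554.
⟨p²⟩ = 4.5301.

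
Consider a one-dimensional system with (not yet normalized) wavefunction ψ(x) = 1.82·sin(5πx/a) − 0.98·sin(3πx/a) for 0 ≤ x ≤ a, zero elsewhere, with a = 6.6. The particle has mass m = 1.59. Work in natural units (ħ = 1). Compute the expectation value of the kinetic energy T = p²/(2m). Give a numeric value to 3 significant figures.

T = −(ħ²/2m) d²/dx², so ⟨T⟩ = −(ħ²/2m) ∫ ψ*·ψ'' dx / ∫|ψ|² dx; with m = 1.59.
d²/dx² sin(jπx/a) = −(jπ/a)²·sin(jπx/a); on 0 ≤ x ≤ a, ∫sin²(jπx/a) dx = a/2 and ∫sin(jπx/a)·sin(lπx/a) dx = 0 for j ≠ l, so only diagonal terms survive in ∫|ψ|² and ∫ψ·ψ″; ∫ψ·ψ′ dx = [ψ²/2] between the walls = 0.
State is unnormalized: ∫|ψ|² dx = 14.100, and ∫ψ*·(−ħ²/2m · ψ'') dx = 21.503, so ⟨T⟩ = 21.503 / 14.100.
⟨T⟩ = 1.5250.

1.53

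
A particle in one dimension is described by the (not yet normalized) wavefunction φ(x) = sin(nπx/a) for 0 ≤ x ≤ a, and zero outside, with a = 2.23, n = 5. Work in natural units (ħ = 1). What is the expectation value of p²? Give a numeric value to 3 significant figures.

p² φ = −ħ² d²φ/dx²; ⟨p²⟩ = −ħ² ∫ φ*·φ'' dx / ∫|φ|² dx.
d/dx sin(nπx/a) = (nπ/a)·cos(nπx/a) and d²/dx² sin(nπx/a) = −(nπ/a)²·sin(nπx/a); on 0 ≤ x ≤ a, ∫sin²(nπx/a) dx = a/2 and ∫sin(nπx/a)·cos(nπx/a) dx = 0.
State is unnormalized: ∫|φ|² dx = 1.1150, and ∫φ*·(−ħ² φ'') dx = 55.323, so ⟨p²⟩ = 55.323 / 1.1150.
⟨p²⟩ = 49.617.

49.6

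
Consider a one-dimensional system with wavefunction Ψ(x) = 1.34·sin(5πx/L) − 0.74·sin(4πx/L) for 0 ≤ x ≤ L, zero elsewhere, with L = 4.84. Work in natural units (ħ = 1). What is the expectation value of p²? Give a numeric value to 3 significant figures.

p² Ψ = −ħ² d²Ψ/dx²; ⟨p²⟩ = −ħ² ∫ Ψ*·Ψ'' dx / ∫|Ψ|² dx.
d²/dx² sin(jπx/L) = −(jπ/L)²·sin(jπx/L); on 0 ≤ x ≤ L, ∫sin²(jπx/L) dx = L/2 and ∫sin(jπx/L)·sin(lπx/L) dx = 0 for j ≠ l, so only diagonal terms survive in ∫|Ψ|² and ∫Ψ·Ψ″; ∫Ψ·Ψ′ dx = [Ψ²/2] between the walls = 0.
State is unnormalized: ∫|Ψ|² dx = 5.6705, and ∫Ψ*·(−ħ² Ψ'') dx = 54.702, so ⟨p²⟩ = 54.702 / 5.6705.
⟨p²⟩ = 9.6468.

9.65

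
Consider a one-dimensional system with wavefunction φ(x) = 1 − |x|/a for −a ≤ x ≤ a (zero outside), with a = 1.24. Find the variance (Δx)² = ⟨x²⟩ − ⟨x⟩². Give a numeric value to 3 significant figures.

Compute ⟨x⟩ and ⟨x²⟩ separately, then (Δx)² = ⟨x²⟩ − ⟨x⟩².
φ is even, so ∫ over [−a, a] = 2∫₀ᵃ with φ = 1 − x/a there: ∫₀ᵃ (1 − x/a)² dx = a/3, ∫₀ᵃ x²(1 − x/a)² dx = a³/30, ∫₀ᵃ x⁴(1 − x/a)² dx = a⁵/105.
Normalization: ∫|φ|² dx = 0.82667.
⟨x⟩ = 0.0000 and ⟨x²⟩ = 0.15376.
(Δx)² = 0.15376 − (0.0000)² = 0.15376.

0.154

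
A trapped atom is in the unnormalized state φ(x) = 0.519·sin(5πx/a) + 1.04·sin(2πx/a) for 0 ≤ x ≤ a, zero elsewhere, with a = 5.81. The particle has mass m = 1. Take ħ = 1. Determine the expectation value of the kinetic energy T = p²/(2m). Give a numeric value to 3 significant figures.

T = −(ħ²/2m) d²/dx², so ⟨T⟩ = −(ħ²/2m) ∫ φ*·φ'' dx / ∫|φ|² dx; with m = 1.
d²/dx² sin(jπx/a) = −(jπ/a)²·sin(jπx/a); on 0 ≤ x ≤ a, ∫sin²(jπx/a) dx = a/2 and ∫sin(jπx/a)·sin(lπx/a) dx = 0 for j ≠ l, so only diagonal terms survive in ∫|φ|² and ∫φ·φ″; ∫φ·φ′ dx = [φ²/2] between the walls = 0.
State is unnormalized: ∫|φ|² dx = 3.9245, and ∫φ*·(−ħ²/2m · φ'') dx = 4.6972, so ⟨T⟩ = 4.6972 / 3.9245.
⟨T⟩ = 1.1969.

1.20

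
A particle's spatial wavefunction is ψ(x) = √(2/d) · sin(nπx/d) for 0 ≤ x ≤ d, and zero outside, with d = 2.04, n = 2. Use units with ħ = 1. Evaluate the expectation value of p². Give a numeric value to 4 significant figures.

p² ψ = −ħ² d²ψ/dx²; ⟨p²⟩ = −ħ² ∫ ψ*·ψ'' dx.
d/dx sin(nπx/d) = (nπ/d)·cos(nπx/d) and d²/dx² sin(nπx/d) = −(nπ/d)²·sin(nπx/d); on 0 ≤ x ≤ d, ∫sin²(nπx/d) dx = d/2 and ∫sin(nπx/d)·cos(nπx/d) dx = 0.
⟨p²⟩ = 9.4864.

9.486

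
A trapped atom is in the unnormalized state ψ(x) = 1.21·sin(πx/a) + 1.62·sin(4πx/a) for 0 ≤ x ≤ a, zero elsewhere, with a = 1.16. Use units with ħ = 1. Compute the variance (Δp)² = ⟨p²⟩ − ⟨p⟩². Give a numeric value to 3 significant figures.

78.0

Compute ⟨p⟩ and ⟨p²⟩ separately; (Δp)² = ⟨p²⟩ − ⟨p⟩².
d²/dx² sin(jπx/a) = −(jπ/a)²·sin(jπx/a); on 0 ≤ x ≤ a, ∫sin²(jπx/a) dx = a/2 and ∫sin(jπx/a)·sin(lπx/a) dx = 0 for j ≠ l, so only diagonal terms survive in ∫|ψ|² and ∫ψ·ψ″; ∫ψ·ψ′ dx = [ψ²/2] between the walls = 0.
Normalization: ∫|ψ|² dx = 2.3713.
⟨p⟩ = 0.0000 and ⟨p²⟩ = 77.957.
(Δp)² = 77.957 − (0.0000)² = 77.957.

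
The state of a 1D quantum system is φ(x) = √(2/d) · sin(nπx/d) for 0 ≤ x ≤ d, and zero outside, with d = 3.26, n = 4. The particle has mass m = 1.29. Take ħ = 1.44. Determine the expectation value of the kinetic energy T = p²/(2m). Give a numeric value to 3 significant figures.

11.9

T = −(ħ²/2m) d²/dx², so ⟨T⟩ = −(ħ²/2m) ∫ φ*·φ'' dx; with m = 1.29.
d/dx sin(nπx/d) = (nπ/d)·cos(nπx/d) and d²/dx² sin(nπx/d) = −(nπ/d)²·sin(nπx/d); on 0 ≤ x ≤ d, ∫sin²(nπx/d) dx = d/2 and ∫sin(nπx/d)·cos(nπx/d) dx = 0.
⟨T⟩ = 11.942.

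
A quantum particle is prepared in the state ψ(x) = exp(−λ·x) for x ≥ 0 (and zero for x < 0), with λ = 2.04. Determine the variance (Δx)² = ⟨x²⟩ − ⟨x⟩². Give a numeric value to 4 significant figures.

0.06007

Compute ⟨x⟩ and ⟨x²⟩ separately, then (Δx)² = ⟨x²⟩ − ⟨x⟩².
Every integrand reduces to terms xʲ·e^(−2λx) on [0, ∞); use ∫₀^∞ xʲ·e^(−2λx) dx = j!/(2λ)^(j+1).
Normalization: ∫|ψ|² dx = 0.24510.
⟨x⟩ = 0.24510 and ⟨x²⟩ = 0.12015.
(Δx)² = 0.12015 − (0.24510)² = 0.060073.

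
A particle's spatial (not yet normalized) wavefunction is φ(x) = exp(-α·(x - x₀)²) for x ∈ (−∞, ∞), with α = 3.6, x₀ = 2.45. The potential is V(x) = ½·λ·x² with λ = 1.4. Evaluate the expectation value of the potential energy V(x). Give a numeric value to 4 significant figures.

4.250

⟨V⟩ = ∫ V(x)·|φ|² dx / ∫|φ|² dx.
Gaussian moments (u = x − x₀): ∫u^(2j)·e^(−2αu²) du = (2j−1)!!/(4α)^j · √(π/(2α)), odd powers integrate to 0; here √(π/(2α)) = 0.66055.
State is unnormalized: ∫|φ|² dx = 0.66055, and ∫φ*·V(x)·φ dx = 2.8076, so ⟨V⟩ = 2.8076 / 0.66055.
⟨V⟩ = 4.2504.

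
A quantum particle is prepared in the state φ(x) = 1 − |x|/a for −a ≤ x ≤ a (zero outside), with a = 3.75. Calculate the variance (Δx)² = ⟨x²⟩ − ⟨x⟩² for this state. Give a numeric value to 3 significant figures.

1.41

Compute ⟨x⟩ and ⟨x²⟩ separately, then (Δx)² = ⟨x²⟩ − ⟨x⟩².
φ is even, so ∫ over [−a, a] = 2∫₀ᵃ with φ = 1 − x/a there: ∫₀ᵃ (1 − x/a)² dx = a/3, ∫₀ᵃ x²(1 − x/a)² dx = a³/30, ∫₀ᵃ x⁴(1 − x/a)² dx = a⁵/105.
Normalization: ∫|φ|² dx = 2.5000.
⟨x⟩ = 0.0000 and ⟨x²⟩ = 1.4063.
(Δx)² = 1.4063 − (0.0000)² = 1.4063.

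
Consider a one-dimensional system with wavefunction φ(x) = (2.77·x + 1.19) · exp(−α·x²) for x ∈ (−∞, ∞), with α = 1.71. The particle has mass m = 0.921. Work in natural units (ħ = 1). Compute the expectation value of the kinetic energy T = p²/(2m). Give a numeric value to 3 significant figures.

1.75

T = −(ħ²/2m) d²/dx², so ⟨T⟩ = −(ħ²/2m) ∫ φ*·φ'' dx / ∫|φ|² dx; with m = 0.921.
Expand each integrand as polynomial × e^(−2αx²) and use ∫x^(2j)·e^(−2αx²) dx = (2j−1)!!/(4α)^j · √(π/(2α)), odd powers → 0; here √(π/(2α)) = 0.95843. Differentiate with the product rule, d/dx e^(−αx²) = −2αx·e^(−αx²).
State is unnormalized: ∫|φ|² dx = 2.4324, and ∫φ*·(−ħ²/2m · φ'') dx = 4.2543, so ⟨T⟩ = 4.2543 / 2.4324.
⟨T⟩ = 1.7490.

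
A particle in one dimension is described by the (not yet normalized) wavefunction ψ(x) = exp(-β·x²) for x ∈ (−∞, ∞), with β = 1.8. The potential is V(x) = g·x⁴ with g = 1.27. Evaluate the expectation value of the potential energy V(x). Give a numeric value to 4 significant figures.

⟨V⟩ = ∫ V(x)·|ψ|² dx / ∫|ψ|² dx.
Gaussian moments: ∫x^(2j)·e^(−2βx²) dx = (2j−1)!!/(4β)^j · √(π/(2β)), odd powers integrate to 0; here √(π/(2β)) = 0.93417.
State is unnormalized: ∫|ψ|² dx = 0.93417, and ∫ψ*·V(x)·ψ dx = 0.068657, so ⟨V⟩ = 0.068657 / 0.93417.
⟨V⟩ = 0.073495.

0.07350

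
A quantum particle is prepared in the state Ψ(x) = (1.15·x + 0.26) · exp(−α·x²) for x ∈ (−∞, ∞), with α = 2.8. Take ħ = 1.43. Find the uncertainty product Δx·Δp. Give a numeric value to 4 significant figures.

1.250

Δx = √(⟨x²⟩−⟨x⟩²), Δp = √(⟨p²⟩−⟨p⟩²).
Expand each integrand as polynomial × e^(−2αx²) and use ∫x^(2j)·e^(−2αx²) dx = (2j−1)!!/(4α)^j · √(π/(2α)), odd powers → 0; here √(π/(2α)) = 0.74900. Differentiate with the product rule, d/dx e^(−αx²) = −2αx·e^(−αx²).
Normalization: ∫|Ψ|² dx = 0.13907.
⟨x⟩ = 0.28755, ⟨x²⟩ = 0.20285 ⇒ Δx = 0.34664.
⟨p⟩ = 0.0000, ⟨p²⟩ = 13.008 ⇒ Δp = 3.6067.
Δx·Δp = 1.2502.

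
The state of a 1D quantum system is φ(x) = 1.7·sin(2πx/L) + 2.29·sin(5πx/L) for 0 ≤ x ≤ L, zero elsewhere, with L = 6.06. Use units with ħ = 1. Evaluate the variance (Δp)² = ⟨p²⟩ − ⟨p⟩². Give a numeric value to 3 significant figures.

Compute ⟨p⟩ and ⟨p²⟩ separately; (Δp)² = ⟨p²⟩ − ⟨p⟩².
d²/dx² sin(jπx/L) = −(jπ/L)²·sin(jπx/L); on 0 ≤ x ≤ L, ∫sin²(jπx/L) dx = L/2 and ∫sin(jπx/L)·sin(lπx/L) dx = 0 for j ≠ l, so only diagonal terms survive in ∫|φ|² and ∫φ·φ″; ∫φ·φ′ dx = [φ²/2] between the walls = 0.
Normalization: ∫|φ|² dx = 24.646.
⟨p⟩ = 0.0000 and ⟨p²⟩ = 4.7136.
(Δp)² = 4.7136 − (0.0000)² = 4.7136.

4.71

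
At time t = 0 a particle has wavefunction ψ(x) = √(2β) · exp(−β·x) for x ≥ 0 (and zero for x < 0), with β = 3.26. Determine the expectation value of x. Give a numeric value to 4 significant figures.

⟨x⟩ = ∫ x·|ψ|² dx (integrals over the domain).
Every integrand reduces to terms xʲ·e^(−2βx) on [0, ∞); use ∫₀^∞ xʲ·e^(−2βx) dx = j!/(2β)^(j+1).
⟨x⟩ = 0.15337.

0.1534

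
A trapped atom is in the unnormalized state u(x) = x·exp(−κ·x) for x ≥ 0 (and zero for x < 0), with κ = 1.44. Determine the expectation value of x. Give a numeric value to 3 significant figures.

⟨x⟩ = ∫ x·|u|² dx / ∫|u|² dx (integrals over the domain).
Every integrand reduces to terms xʲ·e^(−2κx) on [0, ∞); use ∫₀^∞ xʲ·e^(−2κx) dx = j!/(2κ)^(j+1).
State is unnormalized: ∫|u|² dx = 0.083724, and ∫u*·x·u dx = 0.087213, so ⟨x⟩ = 0.087213 / 0.083724.
⟨x⟩ = 1.0417.

1.04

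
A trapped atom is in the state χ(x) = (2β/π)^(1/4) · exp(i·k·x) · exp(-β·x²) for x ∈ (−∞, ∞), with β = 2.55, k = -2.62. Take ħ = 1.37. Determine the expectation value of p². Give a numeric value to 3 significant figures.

17.7

p² χ = −ħ² d²χ/dx²; ⟨p²⟩ = −ħ² ∫ χ*·χ'' dx.
Gaussian moments: ∫x^(2j)·e^(−2βx²) dx = (2j−1)!!/(4β)^j · √(π/(2β)), odd powers integrate to 0; here √(π/(2β)) = 0.78486. Derivatives: χ′ = (ik − 2βx)·χ, χ″ = ((ik − 2βx)² − 2β)·χ; the odd-in-x pieces drop out.
⟨p²⟩ = 17.670.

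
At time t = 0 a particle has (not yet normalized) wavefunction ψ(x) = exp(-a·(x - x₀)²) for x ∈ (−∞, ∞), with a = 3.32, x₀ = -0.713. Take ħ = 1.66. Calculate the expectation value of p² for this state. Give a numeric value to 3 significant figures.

9.15

p² ψ = −ħ² d²ψ/dx²; ⟨p²⟩ = −ħ² ∫ ψ*·ψ'' dx / ∫|ψ|² dx.
Gaussian moments (u = x − x₀): ∫u^(2j)·e^(−2au²) du = (2j−1)!!/(4a)^j · √(π/(2a)), odd powers integrate to 0; here √(π/(2a)) = 0.68785. Derivatives: d/dx e^(−au²) = −2au·e^(−au²), d²/dx² e^(−au²) = (4a²u² − 2a)·e^(−au²).
State is unnormalized: ∫|ψ|² dx = 0.68785, and ∫ψ*·(−ħ² ψ'') dx = 6.2928, so ⟨p²⟩ = 6.2928 / 0.68785.
⟨p²⟩ = 9.1486.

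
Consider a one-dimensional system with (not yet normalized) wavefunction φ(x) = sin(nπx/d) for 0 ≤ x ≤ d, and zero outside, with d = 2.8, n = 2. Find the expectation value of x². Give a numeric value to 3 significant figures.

2.51

⟨x²⟩ = ∫ x²·|φ|² dx / ∫|φ|² dx (integrals over the domain).
With sin²θ = (1 − cos2θ)/2 on 0 ≤ x ≤ d: ∫sin²(nπx/d) dx = d/2, ∫x·sin²(nπx/d) dx = d²/4, ∫x²·sin²(nπx/d) dx = d³·(1/6 − 1/(4n²π²)); higher powers xᵏ the same way, integrating xᵏ·cos(2nπx/d) by parts.
State is unnormalized: ∫|φ|² dx = 1.4000, and ∫φ*·x²·φ dx = 3.5197, so ⟨x²⟩ = 3.5197 / 1.4000.
⟨x²⟩ = 2.5140.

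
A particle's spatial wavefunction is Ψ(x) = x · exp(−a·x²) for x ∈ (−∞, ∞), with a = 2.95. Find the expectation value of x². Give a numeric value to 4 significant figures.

0.2542

⟨x²⟩ = ∫ x²·|Ψ|² dx / ∫|Ψ|² dx (integrals over the domain).
Expand each integrand as polynomial × e^(−2ax²) and use ∫x^(2j)·e^(−2ax²) dx = (2j−1)!!/(4a)^j · √(π/(2a)), odd powers → 0; here √(π/(2a)) = 0.72971.
State is unnormalized: ∫|Ψ|² dx = 0.061840, and ∫Ψ*·x²·Ψ dx = 0.015722, so ⟨x²⟩ = 0.015722 / 0.061840.
⟨x²⟩ = 0.25424.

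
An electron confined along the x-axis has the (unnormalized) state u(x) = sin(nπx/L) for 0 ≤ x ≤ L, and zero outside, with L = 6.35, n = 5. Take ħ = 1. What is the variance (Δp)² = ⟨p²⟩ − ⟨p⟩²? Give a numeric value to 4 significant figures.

6.119

Compute ⟨p⟩ and ⟨p²⟩ separately; (Δp)² = ⟨p²⟩ − ⟨p⟩².
d/dx sin(nπx/L) = (nπ/L)·cos(nπx/L) and d²/dx² sin(nπx/L) = −(nπ/L)²·sin(nπx/L); on 0 ≤ x ≤ L, ∫sin²(nπx/L) dx = L/2 and ∫sin(nπx/L)·cos(nπx/L) dx = 0.
Normalization: ∫|u|² dx = 3.1750.
⟨p⟩ = 0.0000 and ⟨p²⟩ = 6.1192.
(Δp)² = 6.1192 − (0.0000)² = 6.1192.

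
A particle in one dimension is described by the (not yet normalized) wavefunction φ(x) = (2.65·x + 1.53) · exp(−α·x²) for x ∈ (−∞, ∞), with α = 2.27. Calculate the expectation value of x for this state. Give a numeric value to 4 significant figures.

⟨x⟩ = ∫ x·|φ|² dx / ∫|φ|² dx (integrals over the domain).
Expand each integrand as polynomial × e^(−2αx²) and use ∫x^(2j)·e^(−2αx²) dx = (2j−1)!!/(4α)^j · √(π/(2α)), odd powers → 0; here √(π/(2α)) = 0.83185.
State is unnormalized: ∫|φ|² dx = 2.5906, and ∫φ*·x·φ dx = 0.74290, so ⟨x⟩ = 0.74290 / 2.5906.
⟨x⟩ = 0.28676.

0.2868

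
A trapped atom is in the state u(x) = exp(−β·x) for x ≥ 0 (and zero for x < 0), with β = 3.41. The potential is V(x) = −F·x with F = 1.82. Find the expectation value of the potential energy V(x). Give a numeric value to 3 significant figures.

⟨V⟩ = ∫ V(x)·|u|² dx / ∫|u|² dx.
Every integrand reduces to terms xʲ·e^(−2βx) on [0, ∞); use ∫₀^∞ xʲ·e^(−2βx) dx = j!/(2β)^(j+1).
State is unnormalized: ∫|u|² dx = 0.14663, and ∫u*·V(x)·u dx = -0.039129, so ⟨V⟩ = -0.039129 / 0.14663.
⟨V⟩ = -0.26686.

-0.267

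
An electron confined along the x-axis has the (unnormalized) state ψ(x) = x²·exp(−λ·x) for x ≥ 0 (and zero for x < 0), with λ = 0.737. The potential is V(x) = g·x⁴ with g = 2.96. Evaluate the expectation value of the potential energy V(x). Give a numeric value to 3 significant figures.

1.05e+03

⟨V⟩ = ∫ V(x)·|ψ|² dx / ∫|ψ|² dx.
Every integrand reduces to terms xʲ·e^(−2λx) on [0, ∞); use ∫₀^∞ xʲ·e^(−2λx) dx = j!/(2λ)^(j+1).
State is unnormalized: ∫|ψ|² dx = 3.4492, and ∫ψ*·V(x)·ψ dx = 3633.6, so ⟨V⟩ = 3633.6 / 3.4492.
⟨V⟩ = 1053.4.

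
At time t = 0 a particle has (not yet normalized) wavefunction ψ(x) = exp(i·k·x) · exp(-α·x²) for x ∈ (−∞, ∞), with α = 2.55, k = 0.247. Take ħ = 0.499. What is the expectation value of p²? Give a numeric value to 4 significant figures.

p² ψ = −ħ² d²ψ/dx²; ⟨p²⟩ = −ħ² ∫ ψ*·ψ'' dx / ∫|ψ|² dx.
Gaussian moments: ∫x^(2j)·e^(−2αx²) dx = (2j−1)!!/(4α)^j · √(π/(2α)), odd powers integrate to 0; here √(π/(2α)) = 0.78486. Derivatives: ψ′ = (ik − 2αx)·ψ, ψ″ = ((ik − 2αx)² − 2α)·ψ; the odd-in-x pieces drop out.
State is unnormalized: ∫|ψ|² dx = 0.78486, and ∫ψ*·(−ħ² ψ'') dx = 0.51027, so ⟨p²⟩ = 0.51027 / 0.78486.
⟨p²⟩ = 0.65014.

0.6501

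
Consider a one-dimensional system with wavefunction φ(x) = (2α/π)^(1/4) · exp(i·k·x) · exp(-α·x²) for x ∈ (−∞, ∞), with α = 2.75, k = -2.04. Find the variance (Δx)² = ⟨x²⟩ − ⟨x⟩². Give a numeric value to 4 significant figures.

0.09091

Compute ⟨x⟩ and ⟨x²⟩ separately, then (Δx)² = ⟨x²⟩ − ⟨x⟩².
Gaussian moments: ∫x^(2j)·e^(−2αx²) dx = (2j−1)!!/(4α)^j · √(π/(2α)), odd powers integrate to 0; here √(π/(2α)) = 0.75578.
⟨x⟩ = 0.0000 and ⟨x²⟩ = 0.090909.
(Δx)² = 0.090909 − (0.0000)² = 0.090909.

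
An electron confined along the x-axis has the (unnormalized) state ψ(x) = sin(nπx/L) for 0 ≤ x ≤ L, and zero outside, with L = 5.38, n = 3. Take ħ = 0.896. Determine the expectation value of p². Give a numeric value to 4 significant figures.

2.464

p² ψ = −ħ² d²ψ/dx²; ⟨p²⟩ = −ħ² ∫ ψ*·ψ'' dx / ∫|ψ|² dx.
d/dx sin(nπx/L) = (nπ/L)·cos(nπx/L) and d²/dx² sin(nπx/L) = −(nπ/L)²·sin(nπx/L); on 0 ≤ x ≤ L, ∫sin²(nπx/L) dx = L/2 and ∫sin(nπx/L)·cos(nπx/L) dx = 0.
State is unnormalized: ∫|ψ|² dx = 2.6900, and ∫ψ*·(−ħ² ψ'') dx = 6.6274, so ⟨p²⟩ = 6.6274 / 2.6900.
⟨p²⟩ = 2.4637.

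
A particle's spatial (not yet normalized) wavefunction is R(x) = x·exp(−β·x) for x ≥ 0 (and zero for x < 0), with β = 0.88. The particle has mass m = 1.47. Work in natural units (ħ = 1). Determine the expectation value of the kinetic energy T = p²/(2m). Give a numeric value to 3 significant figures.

0.263

T = −(ħ²/2m) d²/dx², so ⟨T⟩ = −(ħ²/2m) ∫ R*·R'' dx / ∫|R|² dx; with m = 1.47.
Differentiate x·exp(−β·x) with the product rule; every integrand then reduces to terms xʲ·e^(−2βx) on [0, ∞), with ∫₀^∞ xʲ·e^(−2βx) dx = j!/(2β)^(j+1).
State is unnormalized: ∫|R|² dx = 0.36685, and ∫R*·(−ħ²/2m · R'') dx = 0.096630, so ⟨T⟩ = 0.096630 / 0.36685.
⟨T⟩ = 0.26340.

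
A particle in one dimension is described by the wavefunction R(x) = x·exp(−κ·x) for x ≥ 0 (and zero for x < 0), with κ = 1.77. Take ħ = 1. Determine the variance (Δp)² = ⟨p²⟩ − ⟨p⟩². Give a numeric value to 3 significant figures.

Compute ⟨p⟩ and ⟨p²⟩ separately; (Δp)² = ⟨p²⟩ − ⟨p⟩².
Differentiate x·exp(−κ·x) with the product rule; every integrand then reduces to terms xʲ·e^(−2κx) on [0, ∞), with ∫₀^∞ xʲ·e^(−2κx) dx = j!/(2κ)^(j+1).
Normalization: ∫|R|² dx = 0.045084.
⟨p⟩ = 0.0000 and ⟨p²⟩ = 3.1329.
(Δp)² = 3.1329 − (0.0000)² = 3.1329.

3.13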